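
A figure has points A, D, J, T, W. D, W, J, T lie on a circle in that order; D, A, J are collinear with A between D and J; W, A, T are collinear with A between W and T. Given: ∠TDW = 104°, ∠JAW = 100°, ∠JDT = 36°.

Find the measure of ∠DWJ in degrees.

∠DWJ = 68°

1. ∠TJW = 76°  [cyclic DWJT, opposite ∠D+∠J]
2. ∠JWT = 36°  [same arc JT]
3. ∠JTW = 68°  [△WJT]
4. ∠DJW = 44°  [△WAJ]
5. ∠JDW = 68°  [same arc WJ]
6. ∠DWJ = 68°  [△DWJ]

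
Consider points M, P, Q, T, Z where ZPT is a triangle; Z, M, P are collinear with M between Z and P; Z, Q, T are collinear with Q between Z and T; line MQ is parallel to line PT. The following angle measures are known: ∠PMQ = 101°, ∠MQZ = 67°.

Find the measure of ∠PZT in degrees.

∠PZT = 34°

1. ∠QMZ = 79°  [linear pair at M on ZP]
2. ∠MZQ = 34°  [△ZMQ]
3. ∠PZT = 34°  [M on ZP, Q on ZT]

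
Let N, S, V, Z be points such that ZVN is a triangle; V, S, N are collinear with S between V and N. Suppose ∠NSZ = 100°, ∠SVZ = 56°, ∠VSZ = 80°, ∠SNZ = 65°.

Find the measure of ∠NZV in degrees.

1. ∠NVZ = 56°  [S on ray VN]
2. ∠VNZ = 65°  [S on ray NV]
3. ∠NZV = 59°  [△ZVN]

∠NZV = 59°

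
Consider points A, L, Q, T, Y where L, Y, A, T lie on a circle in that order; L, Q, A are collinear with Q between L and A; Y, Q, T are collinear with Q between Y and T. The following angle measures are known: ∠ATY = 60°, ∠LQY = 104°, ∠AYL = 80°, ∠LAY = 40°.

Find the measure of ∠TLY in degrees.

1. ∠ALY = 60°  [same arc YA]
2. ∠LYT = 16°  [△LQY]
3. ∠LTY = 40°  [same arc LY]
4. ∠TLY = 124°  [△LYT]

∠TLY = 124°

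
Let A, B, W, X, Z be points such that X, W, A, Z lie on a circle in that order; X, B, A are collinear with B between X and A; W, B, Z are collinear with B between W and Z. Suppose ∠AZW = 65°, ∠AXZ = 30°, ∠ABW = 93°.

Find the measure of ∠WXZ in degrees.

1. ∠AXW = 65°  [same arc WA]
2. ∠XBZ = 93°  [vertical angles at B]
3. ∠WBX = 87°  [linear pair at B on XA]
4. ∠XWZ = 28°  [△XBW]
5. ∠WZX = 57°  [△XBZ]
6. ∠WXZ = 95°  [△XWZ]

∠WXZ = 95°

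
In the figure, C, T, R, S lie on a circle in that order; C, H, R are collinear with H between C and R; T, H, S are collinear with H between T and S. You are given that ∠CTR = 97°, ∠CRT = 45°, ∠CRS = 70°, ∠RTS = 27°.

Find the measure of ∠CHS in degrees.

∠CHS = 108°

1. ∠CSR = 83°  [cyclic CTRS, opposite ∠T+∠S]
2. ∠CST = 45°  [same arc CT]
3. ∠RCS = 27°  [△CRS]
4. ∠CHS = 108°  [△CHS]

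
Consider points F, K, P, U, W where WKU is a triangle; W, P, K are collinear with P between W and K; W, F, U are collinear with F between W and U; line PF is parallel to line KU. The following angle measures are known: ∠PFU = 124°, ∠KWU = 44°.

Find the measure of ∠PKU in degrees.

1. ∠PFW = 56°  [linear pair at F on WU]
2. ∠FWP = 44°  [P on WK, F on WU]
3. ∠FPW = 80°  [△WPF]
4. ∠FPK = 100°  [linear pair at P on WK]
5. ∠PKU = 80°  [PF∥KU, co-interior at K–P]

∠PKU = 80°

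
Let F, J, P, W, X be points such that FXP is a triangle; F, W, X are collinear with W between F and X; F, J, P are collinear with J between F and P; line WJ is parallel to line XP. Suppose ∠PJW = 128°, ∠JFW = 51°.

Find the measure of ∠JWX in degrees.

∠JWX = 103°

1. ∠FJW = 52°  [linear pair at J on FP]
2. ∠FWJ = 77°  [△FWJ]
3. ∠JWX = 103°  [linear pair at W on FX]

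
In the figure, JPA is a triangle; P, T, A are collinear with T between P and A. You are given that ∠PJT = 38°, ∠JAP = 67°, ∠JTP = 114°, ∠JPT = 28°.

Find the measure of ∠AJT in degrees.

1. ∠JAT = 67°  [T on ray AP]
2. ∠ATJ = 66°  [linear pair at T on PA]
3. ∠AJT = 47°  [△JTA]

∠AJT = 47°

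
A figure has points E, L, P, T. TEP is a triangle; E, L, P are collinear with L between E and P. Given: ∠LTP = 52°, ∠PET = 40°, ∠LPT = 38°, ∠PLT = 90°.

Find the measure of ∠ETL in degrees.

∠ETL = 50°

1. ∠LET = 40°  [L on ray EP]
2. ∠ELT = 90°  [linear pair at L on EP]
3. ∠ETL = 50°  [△TEL]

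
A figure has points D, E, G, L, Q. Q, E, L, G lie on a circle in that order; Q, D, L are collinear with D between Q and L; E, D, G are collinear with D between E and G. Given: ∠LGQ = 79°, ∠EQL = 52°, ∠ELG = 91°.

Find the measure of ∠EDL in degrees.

1. ∠LEQ = 101°  [cyclic QELG, opposite ∠E+∠G]
2. ∠EGL = 52°  [same arc EL]
3. ∠ELQ = 27°  [△QEL]
4. ∠GEL = 37°  [△ELG]
5. ∠EDL = 116°  [△EDL]

∠EDL = 116°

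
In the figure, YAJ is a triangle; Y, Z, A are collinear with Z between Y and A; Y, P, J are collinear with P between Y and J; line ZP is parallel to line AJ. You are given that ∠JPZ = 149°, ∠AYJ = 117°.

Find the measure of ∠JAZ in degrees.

∠JAZ = 32°

1. ∠YPZ = 31°  [linear pair at P on YJ]
2. ∠PYZ = 117°  [Z on YA, P on YJ]
3. ∠PZY = 32°  [△YZP]
4. ∠AZP = 148°  [linear pair at Z on YA]
5. ∠JAZ = 32°  [ZP∥AJ, co-interior at A–Z]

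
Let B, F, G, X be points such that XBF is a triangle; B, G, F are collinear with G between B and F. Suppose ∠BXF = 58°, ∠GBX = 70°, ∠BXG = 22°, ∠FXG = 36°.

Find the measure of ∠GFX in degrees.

∠GFX = 52°

1. ∠BGX = 88°  [△XBG]
2. ∠FGX = 92°  [linear pair at G on BF]
3. ∠GFX = 52°  [△XGF]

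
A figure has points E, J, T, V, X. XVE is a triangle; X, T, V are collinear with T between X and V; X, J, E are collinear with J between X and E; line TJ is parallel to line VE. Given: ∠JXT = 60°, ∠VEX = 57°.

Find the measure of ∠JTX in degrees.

1. ∠EXV = 60°  [T on XV, J on XE]
2. ∠EVX = 63°  [△XVE]
3. ∠JTX = 63°  [TJ∥VE, corresponding at T]

∠JTX = 63°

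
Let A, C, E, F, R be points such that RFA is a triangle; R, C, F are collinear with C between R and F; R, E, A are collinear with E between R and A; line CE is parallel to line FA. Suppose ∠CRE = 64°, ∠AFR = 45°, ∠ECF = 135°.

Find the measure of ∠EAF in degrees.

1. ∠ARF = 64°  [C on RF, E on RA]
2. ∠FAR = 71°  [△RFA]
3. ∠EAF = 71°  [E on ray AR]

∠EAF = 71°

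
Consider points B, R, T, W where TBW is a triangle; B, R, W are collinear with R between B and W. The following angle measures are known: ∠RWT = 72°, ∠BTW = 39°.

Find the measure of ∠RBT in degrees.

1. ∠BWT = 72°  [R on ray WB]
2. ∠TBW = 69°  [△TBW]
3. ∠RBT = 69°  [R on ray BW]

∠RBT = 69°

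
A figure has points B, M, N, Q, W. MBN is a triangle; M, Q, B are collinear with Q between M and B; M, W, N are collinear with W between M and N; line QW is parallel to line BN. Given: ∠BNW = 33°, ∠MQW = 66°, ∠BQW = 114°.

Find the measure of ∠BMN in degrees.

∠BMN = 81°

1. ∠BNM = 33°  [W on ray NM]
2. ∠MBN = 66°  [QW∥BN, corresponding at Q]
3. ∠BMN = 81°  [△MBN]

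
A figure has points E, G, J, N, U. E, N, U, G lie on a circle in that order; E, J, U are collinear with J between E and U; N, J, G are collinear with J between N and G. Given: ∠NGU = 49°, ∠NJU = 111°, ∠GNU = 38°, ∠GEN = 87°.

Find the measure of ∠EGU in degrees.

1. ∠NEU = 49°  [same arc NU]
2. ∠EUN = 31°  [△NJU]
3. ∠ENU = 100°  [△ENU]
4. ∠EGU = 80°  [cyclic ENUG, opposite ∠N+∠G]

∠EGU = 80°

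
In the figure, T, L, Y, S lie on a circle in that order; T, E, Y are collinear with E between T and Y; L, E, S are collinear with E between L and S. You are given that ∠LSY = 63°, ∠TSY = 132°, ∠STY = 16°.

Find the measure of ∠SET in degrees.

∠SET = 95°

1. ∠SYT = 32°  [△TYS]
2. ∠SEY = 85°  [△YES]
3. ∠SET = 95°  [linear pair at E on TY]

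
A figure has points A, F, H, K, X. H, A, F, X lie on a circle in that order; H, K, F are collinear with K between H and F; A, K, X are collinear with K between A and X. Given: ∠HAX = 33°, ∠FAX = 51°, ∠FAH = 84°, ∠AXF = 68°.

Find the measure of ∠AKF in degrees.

1. ∠AHF = 68°  [same arc AF]
2. ∠AFH = 28°  [△HAF]
3. ∠AKF = 101°  [△AKF]

∠AKF = 101°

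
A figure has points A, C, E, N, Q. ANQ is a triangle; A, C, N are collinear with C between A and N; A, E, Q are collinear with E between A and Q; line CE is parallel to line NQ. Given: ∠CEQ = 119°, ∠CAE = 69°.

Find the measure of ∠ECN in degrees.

∠ECN = 130°

1. ∠AEC = 61°  [linear pair at E on AQ]
2. ∠ACE = 50°  [△ACE]
3. ∠ECN = 130°  [linear pair at C on AN]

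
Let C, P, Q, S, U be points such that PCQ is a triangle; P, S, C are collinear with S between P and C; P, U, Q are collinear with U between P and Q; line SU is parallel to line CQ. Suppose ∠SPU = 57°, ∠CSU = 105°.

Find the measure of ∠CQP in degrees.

1. ∠PSU = 75°  [linear pair at S on PC]
2. ∠PUS = 48°  [△PSU]
3. ∠CQP = 48°  [SU∥CQ, corresponding at U]

∠CQP = 48°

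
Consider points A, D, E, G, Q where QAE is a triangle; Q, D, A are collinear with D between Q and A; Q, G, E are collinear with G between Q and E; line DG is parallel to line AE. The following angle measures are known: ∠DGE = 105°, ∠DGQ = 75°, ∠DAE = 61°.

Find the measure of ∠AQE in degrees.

∠AQE = 44°

1. ∠AEQ = 75°  [DG∥AE, corresponding at G]
2. ∠EAQ = 61°  [D on ray AQ]
3. ∠AQE = 44°  [△QAE]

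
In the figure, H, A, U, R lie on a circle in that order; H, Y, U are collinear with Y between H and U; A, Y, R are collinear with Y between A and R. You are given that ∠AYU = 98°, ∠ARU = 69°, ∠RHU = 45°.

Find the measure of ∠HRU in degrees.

∠HRU = 106°

1. ∠HYR = 98°  [vertical angles at Y]
2. ∠RYU = 82°  [linear pair at Y on HU]
3. ∠HUR = 29°  [△UYR]
4. ∠HRU = 106°  [△HUR]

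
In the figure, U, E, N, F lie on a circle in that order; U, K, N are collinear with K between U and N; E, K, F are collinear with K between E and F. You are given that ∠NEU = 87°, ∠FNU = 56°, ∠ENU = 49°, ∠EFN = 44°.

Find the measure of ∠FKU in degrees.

1. ∠NFU = 93°  [cyclic UENF, opposite ∠E+∠F]
2. ∠FUN = 31°  [△UNF]
3. ∠EFU = 49°  [same arc UE]
4. ∠FKU = 100°  [△UKF]

∠FKU = 100°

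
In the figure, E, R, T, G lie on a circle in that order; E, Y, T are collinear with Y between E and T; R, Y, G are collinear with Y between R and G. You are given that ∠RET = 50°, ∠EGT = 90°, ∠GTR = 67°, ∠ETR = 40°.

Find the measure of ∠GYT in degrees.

∠GYT = 103°

1. ∠RGT = 50°  [same arc RT]
2. ∠GRT = 63°  [△RTG]
3. ∠EGR = 40°  [same arc ER]
4. ∠GET = 63°  [same arc TG]
5. ∠EYG = 77°  [△EYG]
6. ∠GYT = 103°  [linear pair at Y on ET]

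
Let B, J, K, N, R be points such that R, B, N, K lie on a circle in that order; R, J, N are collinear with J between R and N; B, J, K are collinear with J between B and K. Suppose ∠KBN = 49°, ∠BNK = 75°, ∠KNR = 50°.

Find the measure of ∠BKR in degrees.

1. ∠BRK = 105°  [cyclic RBNK, opposite ∠R+∠N]
2. ∠KBR = 50°  [same arc RK]
3. ∠BKR = 25°  [△RBK]

∠BKR = 25°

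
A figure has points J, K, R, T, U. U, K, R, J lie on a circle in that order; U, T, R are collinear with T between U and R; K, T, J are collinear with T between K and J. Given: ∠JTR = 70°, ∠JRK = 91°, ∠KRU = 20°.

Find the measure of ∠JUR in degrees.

1. ∠JTU = 110°  [linear pair at T on UR]
2. ∠KJU = 20°  [same arc UK]
3. ∠JUR = 50°  [△UTJ]

∠JUR = 50°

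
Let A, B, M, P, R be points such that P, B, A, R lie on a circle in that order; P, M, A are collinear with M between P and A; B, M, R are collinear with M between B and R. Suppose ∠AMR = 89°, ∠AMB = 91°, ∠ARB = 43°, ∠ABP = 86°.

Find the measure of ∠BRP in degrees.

1. ∠APB = 43°  [same arc BA]
2. ∠BAP = 51°  [△PBA]
3. ∠BRP = 51°  [same arc PB]

∠BRP = 51°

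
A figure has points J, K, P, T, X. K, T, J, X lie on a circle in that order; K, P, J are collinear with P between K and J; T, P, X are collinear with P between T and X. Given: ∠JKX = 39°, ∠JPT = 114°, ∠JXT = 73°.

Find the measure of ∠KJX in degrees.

1. ∠KPX = 114°  [vertical angles at P]
2. ∠JPX = 66°  [linear pair at P on KJ]
3. ∠KJX = 41°  [△JPX]

∠KJX = 41°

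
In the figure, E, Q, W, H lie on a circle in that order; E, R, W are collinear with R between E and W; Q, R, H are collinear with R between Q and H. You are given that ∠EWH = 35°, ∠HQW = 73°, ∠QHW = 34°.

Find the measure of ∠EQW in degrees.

∠EQW = 108°

1. ∠HEW = 73°  [same arc WH]
2. ∠EHW = 72°  [△EWH]
3. ∠EQW = 108°  [cyclic EQWH, opposite ∠Q+∠H]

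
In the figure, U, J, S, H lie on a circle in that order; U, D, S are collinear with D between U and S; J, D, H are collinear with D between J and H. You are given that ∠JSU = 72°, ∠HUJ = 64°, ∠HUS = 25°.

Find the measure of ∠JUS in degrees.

1. ∠HSJ = 116°  [cyclic UJSH, opposite ∠U+∠S]
2. ∠HJS = 25°  [same arc SH]
3. ∠JHS = 39°  [△JSH]
4. ∠JUS = 39°  [same arc JS]

∠JUS = 39°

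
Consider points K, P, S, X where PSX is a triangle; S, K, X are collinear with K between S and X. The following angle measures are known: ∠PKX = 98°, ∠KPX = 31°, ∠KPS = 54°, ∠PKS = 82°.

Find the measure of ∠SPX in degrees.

∠SPX = 85°

1. ∠KXP = 51°  [△PKX]
2. ∠KSP = 44°  [△PSK]
3. ∠PXS = 51°  [K on ray XS]
4. ∠PSX = 44°  [K on ray SX]
5. ∠SPX = 85°  [△PSX]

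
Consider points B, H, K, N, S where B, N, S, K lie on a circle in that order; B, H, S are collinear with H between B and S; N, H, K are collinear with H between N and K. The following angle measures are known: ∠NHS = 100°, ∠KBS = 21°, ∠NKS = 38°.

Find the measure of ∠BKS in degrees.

∠BKS = 97°

1. ∠KNS = 21°  [same arc SK]
2. ∠NBS = 38°  [same arc NS]
3. ∠BSN = 59°  [△NHS]
4. ∠BNS = 83°  [△BNS]
5. ∠BKS = 97°  [cyclic BNSK, opposite ∠N+∠K]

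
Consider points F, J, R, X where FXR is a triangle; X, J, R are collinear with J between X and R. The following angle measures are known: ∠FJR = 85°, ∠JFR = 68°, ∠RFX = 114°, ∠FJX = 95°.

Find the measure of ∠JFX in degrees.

1. ∠FRJ = 27°  [△FJR]
2. ∠FRX = 27°  [J on ray RX]
3. ∠FXR = 39°  [△FXR]
4. ∠FXJ = 39°  [J on ray XR]
5. ∠JFX = 46°  [△FXJ]

∠JFX = 46°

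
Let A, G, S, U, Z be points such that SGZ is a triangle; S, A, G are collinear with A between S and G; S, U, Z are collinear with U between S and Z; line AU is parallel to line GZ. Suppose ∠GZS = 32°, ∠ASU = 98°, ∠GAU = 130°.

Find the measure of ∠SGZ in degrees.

1. ∠AUS = 32°  [AU∥GZ, corresponding at U]
2. ∠SAU = 50°  [△SAU]
3. ∠SGZ = 50°  [AU∥GZ, corresponding at A]

∠SGZ = 50°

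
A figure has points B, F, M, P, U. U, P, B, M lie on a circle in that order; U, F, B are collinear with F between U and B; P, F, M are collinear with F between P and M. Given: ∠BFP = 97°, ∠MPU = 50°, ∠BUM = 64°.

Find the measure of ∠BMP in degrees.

∠BMP = 47°

1. ∠MFU = 97°  [vertical angles at F]
2. ∠MBU = 50°  [same arc UM]
3. ∠BFM = 83°  [linear pair at F on UB]
4. ∠BMP = 47°  [△BFM]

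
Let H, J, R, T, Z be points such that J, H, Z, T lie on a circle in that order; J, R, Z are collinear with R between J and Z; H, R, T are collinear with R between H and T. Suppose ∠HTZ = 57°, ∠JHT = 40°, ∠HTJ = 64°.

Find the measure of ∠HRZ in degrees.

1. ∠HJZ = 57°  [same arc HZ]
2. ∠HRJ = 83°  [△JRH]
3. ∠HRZ = 97°  [linear pair at R on JZ]

∠HRZ = 97°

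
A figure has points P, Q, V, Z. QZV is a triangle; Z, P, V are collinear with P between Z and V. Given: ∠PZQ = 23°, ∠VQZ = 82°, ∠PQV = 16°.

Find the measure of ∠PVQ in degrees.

1. ∠QZV = 23°  [P on ray ZV]
2. ∠QVZ = 75°  [△QZV]
3. ∠PVQ = 75°  [P on ray VZ]

∠PVQ = 75°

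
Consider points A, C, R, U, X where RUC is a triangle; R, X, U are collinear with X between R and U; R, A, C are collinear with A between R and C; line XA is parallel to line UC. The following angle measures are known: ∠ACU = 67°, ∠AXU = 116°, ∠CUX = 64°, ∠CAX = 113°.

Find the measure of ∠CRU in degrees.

∠CRU = 49°

1. ∠RCU = 67°  [A on ray CR]
2. ∠CUR = 64°  [X on ray UR]
3. ∠CRU = 49°  [△RUC]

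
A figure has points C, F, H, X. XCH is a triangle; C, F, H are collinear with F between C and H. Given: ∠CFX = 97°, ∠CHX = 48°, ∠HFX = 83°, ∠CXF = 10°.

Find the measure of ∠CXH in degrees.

1. ∠FCX = 73°  [△XCF]
2. ∠HCX = 73°  [F on ray CH]
3. ∠CXH = 59°  [△XCH]

∠CXH = 59°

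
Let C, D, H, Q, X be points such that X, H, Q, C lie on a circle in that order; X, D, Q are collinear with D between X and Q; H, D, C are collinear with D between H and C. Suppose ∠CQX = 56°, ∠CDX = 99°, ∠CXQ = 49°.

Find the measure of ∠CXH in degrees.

∠CXH = 92°

1. ∠CHX = 56°  [same arc XC]
2. ∠HCX = 32°  [△XDC]
3. ∠CXH = 92°  [△XHC]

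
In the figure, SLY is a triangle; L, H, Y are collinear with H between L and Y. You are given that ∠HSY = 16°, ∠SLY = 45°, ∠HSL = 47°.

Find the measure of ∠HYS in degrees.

∠HYS = 72°

1. ∠HLS = 45°  [H on ray LY]
2. ∠LHS = 88°  [△SLH]
3. ∠SHY = 92°  [linear pair at H on LY]
4. ∠HYS = 72°  [△SHY]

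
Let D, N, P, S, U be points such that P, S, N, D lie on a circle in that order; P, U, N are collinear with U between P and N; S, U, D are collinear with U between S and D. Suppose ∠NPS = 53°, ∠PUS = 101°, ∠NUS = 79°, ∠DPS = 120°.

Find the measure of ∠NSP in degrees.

∠NSP = 93°

1. ∠DSP = 26°  [△PUS]
2. ∠PDS = 34°  [△PSD]
3. ∠PNS = 34°  [same arc PS]
4. ∠NSP = 93°  [△PSN]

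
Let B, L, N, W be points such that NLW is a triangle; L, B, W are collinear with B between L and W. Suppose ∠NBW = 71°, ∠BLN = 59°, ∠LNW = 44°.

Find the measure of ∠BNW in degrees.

∠BNW = 32°

1. ∠NLW = 59°  [B on ray LW]
2. ∠LWN = 77°  [△NLW]
3. ∠BWN = 77°  [B on ray WL]
4. ∠BNW = 32°  [△NBW]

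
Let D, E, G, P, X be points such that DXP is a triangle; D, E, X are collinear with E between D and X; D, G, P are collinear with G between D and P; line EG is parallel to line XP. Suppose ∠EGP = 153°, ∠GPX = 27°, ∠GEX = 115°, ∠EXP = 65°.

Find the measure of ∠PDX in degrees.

∠PDX = 88°

1. ∠DPX = 27°  [G on ray PD]
2. ∠DXP = 65°  [E on ray XD]
3. ∠PDX = 88°  [△DXP]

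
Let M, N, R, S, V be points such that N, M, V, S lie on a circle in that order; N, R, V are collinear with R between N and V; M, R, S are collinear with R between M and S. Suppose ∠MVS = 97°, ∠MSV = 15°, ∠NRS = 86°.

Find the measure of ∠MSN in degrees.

∠MSN = 26°

1. ∠SMV = 68°  [△MVS]
2. ∠SNV = 68°  [same arc VS]
3. ∠MSN = 26°  [△NRS]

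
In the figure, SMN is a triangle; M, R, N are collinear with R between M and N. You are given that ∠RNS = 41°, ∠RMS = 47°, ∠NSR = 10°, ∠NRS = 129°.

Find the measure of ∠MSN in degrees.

1. ∠MNS = 41°  [R on ray NM]
2. ∠NMS = 47°  [R on ray MN]
3. ∠MSN = 92°  [△SMN]

∠MSN = 92°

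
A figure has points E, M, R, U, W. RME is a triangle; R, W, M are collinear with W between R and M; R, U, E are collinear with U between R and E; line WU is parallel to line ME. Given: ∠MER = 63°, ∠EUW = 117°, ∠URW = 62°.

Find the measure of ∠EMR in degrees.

1. ∠RUW = 63°  [WU∥ME, corresponding at U]
2. ∠RWU = 55°  [△RWU]
3. ∠EMR = 55°  [WU∥ME, corresponding at W]

∠EMR = 55°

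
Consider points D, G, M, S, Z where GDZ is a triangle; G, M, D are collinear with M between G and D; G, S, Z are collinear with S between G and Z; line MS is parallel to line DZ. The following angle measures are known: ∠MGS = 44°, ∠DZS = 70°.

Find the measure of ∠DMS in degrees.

1. ∠DGZ = 44°  [M on GD, S on GZ]
2. ∠DZG = 70°  [S on ray ZG]
3. ∠GDZ = 66°  [△GDZ]
4. ∠GMS = 66°  [MS∥DZ, corresponding at M]
5. ∠DMS = 114°  [linear pair at M on GD]

∠DMS = 114°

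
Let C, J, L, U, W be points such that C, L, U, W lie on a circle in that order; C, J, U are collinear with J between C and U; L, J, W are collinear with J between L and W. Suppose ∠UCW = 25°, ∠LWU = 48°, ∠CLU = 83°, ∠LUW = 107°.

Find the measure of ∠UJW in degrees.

1. ∠CWU = 97°  [cyclic CLUW, opposite ∠L+∠W]
2. ∠CUW = 58°  [△CUW]
3. ∠UJW = 74°  [△UJW]

∠UJW = 74°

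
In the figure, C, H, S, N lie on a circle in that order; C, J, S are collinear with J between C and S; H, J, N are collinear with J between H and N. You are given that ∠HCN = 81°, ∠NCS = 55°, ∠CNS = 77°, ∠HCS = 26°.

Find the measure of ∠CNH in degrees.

1. ∠CHS = 103°  [cyclic CHSN, opposite ∠H+∠N]
2. ∠CSH = 51°  [△CHS]
3. ∠CNH = 51°  [same arc CH]

∠CNH = 51°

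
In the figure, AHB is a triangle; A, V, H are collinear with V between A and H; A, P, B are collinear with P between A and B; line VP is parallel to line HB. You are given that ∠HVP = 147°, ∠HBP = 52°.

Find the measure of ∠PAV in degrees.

∠PAV = 95°

1. ∠AVP = 33°  [linear pair at V on AH]
2. ∠ABH = 52°  [P on ray BA]
3. ∠AHB = 33°  [VP∥HB, corresponding at V]
4. ∠BAH = 95°  [△AHB]
5. ∠PAV = 95°  [V on AH, P on AB]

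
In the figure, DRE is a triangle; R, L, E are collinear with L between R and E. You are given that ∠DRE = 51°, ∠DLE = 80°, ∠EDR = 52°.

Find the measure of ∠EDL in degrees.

∠EDL = 23°

1. ∠DER = 77°  [△DRE]
2. ∠DEL = 77°  [L on ray ER]
3. ∠EDL = 23°  [△DLE]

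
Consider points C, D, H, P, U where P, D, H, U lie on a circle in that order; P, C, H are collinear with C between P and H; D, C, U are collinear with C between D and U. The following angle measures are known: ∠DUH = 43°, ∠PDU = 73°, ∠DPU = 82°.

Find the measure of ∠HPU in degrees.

1. ∠DHU = 98°  [cyclic PDHU, opposite ∠P+∠H]
2. ∠HDU = 39°  [△DHU]
3. ∠HPU = 39°  [same arc HU]

∠HPU = 39°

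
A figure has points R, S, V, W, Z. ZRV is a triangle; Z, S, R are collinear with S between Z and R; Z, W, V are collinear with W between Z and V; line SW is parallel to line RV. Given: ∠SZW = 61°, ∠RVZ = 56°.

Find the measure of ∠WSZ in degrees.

∠WSZ = 63°

1. ∠RZV = 61°  [S on ZR, W on ZV]
2. ∠VRZ = 63°  [△ZRV]
3. ∠WSZ = 63°  [SW∥RV, corresponding at S]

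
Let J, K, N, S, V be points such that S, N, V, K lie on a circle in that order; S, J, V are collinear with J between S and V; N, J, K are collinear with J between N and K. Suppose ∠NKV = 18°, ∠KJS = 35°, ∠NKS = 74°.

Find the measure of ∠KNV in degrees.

∠KNV = 71°

1. ∠NJV = 35°  [vertical angles at J]
2. ∠NVS = 74°  [same arc SN]
3. ∠KNV = 71°  [△NJV]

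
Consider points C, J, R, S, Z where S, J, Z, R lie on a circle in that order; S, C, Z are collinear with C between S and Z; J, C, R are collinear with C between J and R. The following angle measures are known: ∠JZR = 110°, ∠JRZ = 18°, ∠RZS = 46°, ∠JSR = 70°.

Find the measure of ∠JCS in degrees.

∠JCS = 116°

1. ∠JSZ = 18°  [same arc JZ]
2. ∠RJS = 46°  [same arc SR]
3. ∠JCS = 116°  [△SCJ]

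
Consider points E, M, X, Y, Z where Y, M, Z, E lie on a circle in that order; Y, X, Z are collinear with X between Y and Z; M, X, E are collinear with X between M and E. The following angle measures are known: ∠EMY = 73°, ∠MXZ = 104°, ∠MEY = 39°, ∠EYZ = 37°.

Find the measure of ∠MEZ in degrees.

1. ∠EYM = 68°  [△YME]
2. ∠EMZ = 37°  [same arc ZE]
3. ∠EZM = 112°  [cyclic YMZE, opposite ∠Y+∠Z]
4. ∠MEZ = 31°  [△MZE]

∠MEZ = 31°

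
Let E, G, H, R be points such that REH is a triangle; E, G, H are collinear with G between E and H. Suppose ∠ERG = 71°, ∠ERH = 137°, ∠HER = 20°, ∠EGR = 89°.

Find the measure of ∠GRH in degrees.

∠GRH = 66°

1. ∠EHR = 23°  [△REH]
2. ∠HGR = 91°  [linear pair at G on EH]
3. ∠GHR = 23°  [G on ray HE]
4. ∠GRH = 66°  [△RGH]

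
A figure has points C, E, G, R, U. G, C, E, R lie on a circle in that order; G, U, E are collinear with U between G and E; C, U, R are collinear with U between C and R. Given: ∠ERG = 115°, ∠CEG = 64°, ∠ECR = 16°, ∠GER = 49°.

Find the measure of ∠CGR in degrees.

1. ∠CRG = 64°  [same arc GC]
2. ∠GCR = 49°  [same arc GR]
3. ∠CGR = 67°  [△GCR]

∠CGR = 67°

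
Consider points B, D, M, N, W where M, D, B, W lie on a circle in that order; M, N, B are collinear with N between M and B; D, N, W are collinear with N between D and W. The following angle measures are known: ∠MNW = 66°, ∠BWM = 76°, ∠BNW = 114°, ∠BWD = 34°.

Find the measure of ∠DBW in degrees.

∠DBW = 74°

1. ∠BND = 66°  [vertical angles at N]
2. ∠BDM = 104°  [cyclic MDBW, opposite ∠D+∠W]
3. ∠BMD = 34°  [same arc DB]
4. ∠DBM = 42°  [△MDB]
5. ∠BDW = 72°  [△DNB]
6. ∠DBW = 74°  [△DBW]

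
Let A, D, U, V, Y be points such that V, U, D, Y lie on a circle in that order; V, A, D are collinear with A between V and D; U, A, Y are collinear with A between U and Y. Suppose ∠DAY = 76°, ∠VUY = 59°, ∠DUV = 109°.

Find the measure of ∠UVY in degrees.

1. ∠UAV = 76°  [vertical angles at A]
2. ∠DVU = 45°  [△VAU]
3. ∠UDV = 26°  [△VUD]
4. ∠UYV = 26°  [same arc VU]
5. ∠UVY = 95°  [△VUY]

∠UVY = 95°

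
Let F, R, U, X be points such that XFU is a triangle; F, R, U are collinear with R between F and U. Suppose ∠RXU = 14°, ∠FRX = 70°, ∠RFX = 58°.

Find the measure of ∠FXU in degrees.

∠FXU = 66°

1. ∠URX = 110°  [linear pair at R on FU]
2. ∠UFX = 58°  [R on ray FU]
3. ∠RUX = 56°  [△XRU]
4. ∠FUX = 56°  [R on ray UF]
5. ∠FXU = 66°  [△XFU]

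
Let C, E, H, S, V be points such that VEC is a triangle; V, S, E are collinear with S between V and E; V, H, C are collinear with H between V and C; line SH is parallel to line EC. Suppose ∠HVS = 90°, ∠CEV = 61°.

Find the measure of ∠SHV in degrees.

1. ∠CVE = 90°  [S on VE, H on VC]
2. ∠ECV = 29°  [△VEC]
3. ∠SHV = 29°  [SH∥EC, corresponding at H]

∠SHV = 29°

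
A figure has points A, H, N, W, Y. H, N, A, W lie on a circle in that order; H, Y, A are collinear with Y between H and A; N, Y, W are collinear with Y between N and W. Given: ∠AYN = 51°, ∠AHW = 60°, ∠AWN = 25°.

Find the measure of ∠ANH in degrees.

∠ANH = 86°

1. ∠ANW = 60°  [same arc AW]
2. ∠AHN = 25°  [same arc NA]
3. ∠HAN = 69°  [△NYA]
4. ∠ANH = 86°  [△HNA]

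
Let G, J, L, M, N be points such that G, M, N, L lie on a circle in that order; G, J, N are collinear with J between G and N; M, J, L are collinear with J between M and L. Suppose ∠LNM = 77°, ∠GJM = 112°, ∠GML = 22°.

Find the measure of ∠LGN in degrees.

1. ∠LGM = 103°  [cyclic GMNL, opposite ∠G+∠N]
2. ∠LJN = 112°  [vertical angles at J]
3. ∠GLM = 55°  [△GML]
4. ∠GJL = 68°  [linear pair at J on GN]
5. ∠LGN = 57°  [△GJL]

∠LGN = 57°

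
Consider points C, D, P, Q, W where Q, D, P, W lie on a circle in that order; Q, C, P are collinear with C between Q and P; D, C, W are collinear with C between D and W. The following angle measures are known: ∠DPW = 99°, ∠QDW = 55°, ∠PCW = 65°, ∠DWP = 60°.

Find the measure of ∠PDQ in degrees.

1. ∠DQW = 81°  [cyclic QDPW, opposite ∠Q+∠P]
2. ∠DWQ = 44°  [△QDW]
3. ∠DQP = 60°  [same arc DP]
4. ∠DPQ = 44°  [same arc QD]
5. ∠PDQ = 76°  [△QDP]

∠PDQ = 76°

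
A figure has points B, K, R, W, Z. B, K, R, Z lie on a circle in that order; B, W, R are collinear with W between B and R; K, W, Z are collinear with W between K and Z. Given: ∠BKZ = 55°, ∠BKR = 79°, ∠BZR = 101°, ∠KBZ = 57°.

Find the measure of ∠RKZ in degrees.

∠RKZ = 24°

1. ∠BRZ = 55°  [same arc BZ]
2. ∠RBZ = 24°  [△BRZ]
3. ∠RKZ = 24°  [same arc RZ]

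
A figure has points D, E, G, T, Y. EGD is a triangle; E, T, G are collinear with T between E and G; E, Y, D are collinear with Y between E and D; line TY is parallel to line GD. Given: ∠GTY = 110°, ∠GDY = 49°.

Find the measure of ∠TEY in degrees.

1. ∠ETY = 70°  [linear pair at T on EG]
2. ∠EDG = 49°  [Y on ray DE]
3. ∠DGE = 70°  [TY∥GD, corresponding at T]
4. ∠DEG = 61°  [△EGD]
5. ∠TEY = 61°  [T on EG, Y on ED]

∠TEY = 61°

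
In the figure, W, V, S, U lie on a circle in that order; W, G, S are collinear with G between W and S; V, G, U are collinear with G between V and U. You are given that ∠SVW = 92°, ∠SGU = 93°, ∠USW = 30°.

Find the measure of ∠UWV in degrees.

∠UWV = 119°

1. ∠SUW = 88°  [cyclic WVSU, opposite ∠V+∠U]
2. ∠UGW = 87°  [linear pair at G on WS]
3. ∠UVW = 30°  [same arc WU]
4. ∠SWU = 62°  [△WSU]
5. ∠VUW = 31°  [△WGU]
6. ∠UWV = 119°  [△WVU]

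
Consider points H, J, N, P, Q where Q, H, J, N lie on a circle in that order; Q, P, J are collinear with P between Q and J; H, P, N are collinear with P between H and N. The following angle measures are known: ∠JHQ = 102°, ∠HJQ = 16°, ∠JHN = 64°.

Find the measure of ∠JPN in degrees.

∠JPN = 80°

1. ∠JNQ = 78°  [cyclic QHJN, opposite ∠H+∠N]
2. ∠HQJ = 62°  [△QHJ]
3. ∠JQN = 64°  [same arc JN]
4. ∠NJQ = 38°  [△QJN]
5. ∠HNJ = 62°  [same arc HJ]
6. ∠JPN = 80°  [△JPN]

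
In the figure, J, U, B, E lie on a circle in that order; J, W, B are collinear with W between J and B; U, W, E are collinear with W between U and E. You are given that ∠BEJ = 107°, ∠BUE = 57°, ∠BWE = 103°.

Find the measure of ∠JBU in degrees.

∠JBU = 46°

1. ∠BJE = 57°  [same arc BE]
2. ∠EWJ = 77°  [linear pair at W on JB]
3. ∠JEU = 46°  [△JWE]
4. ∠JBU = 46°  [same arc JU]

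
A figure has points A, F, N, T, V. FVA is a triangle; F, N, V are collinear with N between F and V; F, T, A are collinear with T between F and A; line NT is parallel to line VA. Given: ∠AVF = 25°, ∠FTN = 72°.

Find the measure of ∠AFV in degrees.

∠AFV = 83°

1. ∠FNT = 25°  [NT∥VA, corresponding at N]
2. ∠NFT = 83°  [△FNT]
3. ∠AFV = 83°  [N on FV, T on FA]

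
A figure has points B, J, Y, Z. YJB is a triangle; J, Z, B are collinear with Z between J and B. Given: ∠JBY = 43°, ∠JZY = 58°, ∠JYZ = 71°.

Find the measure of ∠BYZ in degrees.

∠BYZ = 15°

1. ∠YBZ = 43°  [Z on ray BJ]
2. ∠BZY = 122°  [linear pair at Z on JB]
3. ∠BYZ = 15°  [△YZB]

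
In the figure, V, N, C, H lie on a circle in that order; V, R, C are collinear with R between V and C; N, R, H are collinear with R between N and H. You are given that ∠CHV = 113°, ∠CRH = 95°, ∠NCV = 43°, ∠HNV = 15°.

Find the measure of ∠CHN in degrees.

1. ∠CNV = 67°  [cyclic VNCH, opposite ∠N+∠H]
2. ∠CVN = 70°  [△VNC]
3. ∠CHN = 70°  [same arc NC]

∠CHN = 70°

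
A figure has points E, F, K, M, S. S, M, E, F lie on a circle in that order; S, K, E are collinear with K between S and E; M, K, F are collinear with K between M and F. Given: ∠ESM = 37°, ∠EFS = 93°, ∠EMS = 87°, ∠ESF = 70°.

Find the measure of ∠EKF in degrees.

∠EKF = 126°

1. ∠EFM = 37°  [same arc ME]
2. ∠FES = 17°  [△SEF]
3. ∠EKF = 126°  [△EKF]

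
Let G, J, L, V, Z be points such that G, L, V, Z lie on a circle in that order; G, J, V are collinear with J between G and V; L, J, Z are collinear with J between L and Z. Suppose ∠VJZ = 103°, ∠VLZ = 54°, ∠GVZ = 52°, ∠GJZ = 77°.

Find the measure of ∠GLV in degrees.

∠GLV = 106°

1. ∠VGZ = 54°  [same arc VZ]
2. ∠GZV = 74°  [△GVZ]
3. ∠GLV = 106°  [cyclic GLVZ, opposite ∠L+∠Z]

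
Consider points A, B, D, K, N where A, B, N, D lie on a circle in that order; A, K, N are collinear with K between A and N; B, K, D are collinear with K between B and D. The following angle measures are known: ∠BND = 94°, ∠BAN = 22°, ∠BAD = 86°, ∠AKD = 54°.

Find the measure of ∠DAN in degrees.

∠DAN = 64°

1. ∠BDN = 22°  [same arc BN]
2. ∠DBN = 64°  [△BND]
3. ∠DAN = 64°  [same arc ND]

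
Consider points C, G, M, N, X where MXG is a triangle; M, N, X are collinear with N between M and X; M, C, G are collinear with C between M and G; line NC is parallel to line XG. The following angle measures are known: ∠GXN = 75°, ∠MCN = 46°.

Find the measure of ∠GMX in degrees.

∠GMX = 59°

1. ∠GXM = 75°  [N on ray XM]
2. ∠MGX = 46°  [NC∥XG, corresponding at C]
3. ∠GMX = 59°  [△MXG]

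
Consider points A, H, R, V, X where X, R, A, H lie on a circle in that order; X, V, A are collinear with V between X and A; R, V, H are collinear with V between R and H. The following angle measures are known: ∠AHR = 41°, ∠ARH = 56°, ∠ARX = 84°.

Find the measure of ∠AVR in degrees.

1. ∠AXR = 41°  [same arc RA]
2. ∠RAX = 55°  [△XRA]
3. ∠AVR = 69°  [△RVA]

∠AVR = 69°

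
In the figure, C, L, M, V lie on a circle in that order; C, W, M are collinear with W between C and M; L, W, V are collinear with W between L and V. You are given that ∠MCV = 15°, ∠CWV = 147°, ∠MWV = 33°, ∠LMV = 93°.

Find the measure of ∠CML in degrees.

1. ∠MLV = 15°  [same arc MV]
2. ∠LWM = 147°  [vertical angles at W]
3. ∠CML = 18°  [△LWM]

∠CML = 18°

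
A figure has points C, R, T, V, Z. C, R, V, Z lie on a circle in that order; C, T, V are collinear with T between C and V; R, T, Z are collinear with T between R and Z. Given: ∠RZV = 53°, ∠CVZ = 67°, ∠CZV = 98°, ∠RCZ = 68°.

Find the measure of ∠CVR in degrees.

1. ∠RCV = 53°  [same arc RV]
2. ∠CRV = 82°  [cyclic CRVZ, opposite ∠R+∠Z]
3. ∠CVR = 45°  [△CRV]

∠CVR = 45°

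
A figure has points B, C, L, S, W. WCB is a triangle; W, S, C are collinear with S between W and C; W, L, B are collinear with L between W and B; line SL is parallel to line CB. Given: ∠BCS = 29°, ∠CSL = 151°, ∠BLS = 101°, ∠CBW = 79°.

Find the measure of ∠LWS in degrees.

1. ∠LSW = 29°  [linear pair at S on WC]
2. ∠SLW = 79°  [linear pair at L on WB]
3. ∠LWS = 72°  [△WSL]

∠LWS = 72°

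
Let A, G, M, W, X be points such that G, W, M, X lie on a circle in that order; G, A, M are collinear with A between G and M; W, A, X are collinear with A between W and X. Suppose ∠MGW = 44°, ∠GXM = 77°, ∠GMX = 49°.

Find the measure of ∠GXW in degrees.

∠GXW = 33°

1. ∠GWM = 103°  [cyclic GWMX, opposite ∠W+∠X]
2. ∠GMW = 33°  [△GWM]
3. ∠GXW = 33°  [same arc GW]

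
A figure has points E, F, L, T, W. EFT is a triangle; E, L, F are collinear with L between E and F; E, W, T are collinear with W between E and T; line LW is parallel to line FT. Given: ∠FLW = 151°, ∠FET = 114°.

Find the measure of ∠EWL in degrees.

1. ∠ELW = 29°  [linear pair at L on EF]
2. ∠LEW = 114°  [L on EF, W on ET]
3. ∠EWL = 37°  [△ELW]

∠EWL = 37°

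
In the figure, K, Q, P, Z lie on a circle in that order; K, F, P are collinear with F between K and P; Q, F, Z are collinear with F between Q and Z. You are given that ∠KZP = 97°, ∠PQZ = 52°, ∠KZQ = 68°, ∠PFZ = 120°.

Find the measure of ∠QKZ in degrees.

1. ∠KQP = 83°  [cyclic KQPZ, opposite ∠Q+∠Z]
2. ∠KPQ = 68°  [same arc KQ]
3. ∠KFQ = 120°  [vertical angles at F]
4. ∠PKQ = 29°  [△KQP]
5. ∠KQZ = 31°  [△KFQ]
6. ∠QKZ = 81°  [△KQZ]

∠QKZ = 81°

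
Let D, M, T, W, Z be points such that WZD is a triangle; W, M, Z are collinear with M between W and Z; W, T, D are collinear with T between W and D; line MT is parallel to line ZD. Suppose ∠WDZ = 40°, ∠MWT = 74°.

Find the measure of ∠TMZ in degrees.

1. ∠MTW = 40°  [MT∥ZD, corresponding at T]
2. ∠TMW = 66°  [△WMT]
3. ∠TMZ = 114°  [linear pair at M on WZ]

∠TMZ = 114°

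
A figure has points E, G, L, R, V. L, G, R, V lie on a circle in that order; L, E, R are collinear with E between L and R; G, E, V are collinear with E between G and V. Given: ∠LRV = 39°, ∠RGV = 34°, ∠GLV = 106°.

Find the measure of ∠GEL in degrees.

∠GEL = 69°

1. ∠LGV = 39°  [same arc LV]
2. ∠RLV = 34°  [same arc RV]
3. ∠GVL = 35°  [△LGV]
4. ∠LEV = 111°  [△LEV]
5. ∠GER = 111°  [vertical angles at E]
6. ∠GEL = 69°  [linear pair at E on LR]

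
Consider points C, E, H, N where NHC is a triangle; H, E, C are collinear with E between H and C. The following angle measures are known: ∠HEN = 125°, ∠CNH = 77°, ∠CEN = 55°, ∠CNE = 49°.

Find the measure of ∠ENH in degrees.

1. ∠ECN = 76°  [△NEC]
2. ∠HCN = 76°  [E on ray CH]
3. ∠CHN = 27°  [△NHC]
4. ∠EHN = 27°  [E on ray HC]
5. ∠ENH = 28°  [△NHE]

∠ENH = 28°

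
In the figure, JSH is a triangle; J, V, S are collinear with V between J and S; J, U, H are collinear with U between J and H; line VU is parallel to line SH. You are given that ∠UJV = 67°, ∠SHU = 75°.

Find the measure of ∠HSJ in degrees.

1. ∠HJS = 67°  [V on JS, U on JH]
2. ∠JHS = 75°  [U on ray HJ]
3. ∠HSJ = 38°  [△JSH]

∠HSJ = 38°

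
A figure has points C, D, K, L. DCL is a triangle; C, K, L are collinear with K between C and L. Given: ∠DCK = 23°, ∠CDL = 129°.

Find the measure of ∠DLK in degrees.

∠DLK = 28°

1. ∠DCL = 23°  [K on ray CL]
2. ∠CLD = 28°  [△DCL]
3. ∠DLK = 28°  [K on ray LC]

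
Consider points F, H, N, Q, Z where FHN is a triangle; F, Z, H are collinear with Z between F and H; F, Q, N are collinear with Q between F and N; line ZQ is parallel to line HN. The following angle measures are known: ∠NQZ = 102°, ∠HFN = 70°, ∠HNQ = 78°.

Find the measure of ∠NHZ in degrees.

∠NHZ = 32°

1. ∠FNH = 78°  [Q on ray NF]
2. ∠FHN = 32°  [△FHN]
3. ∠NHZ = 32°  [Z on ray HF]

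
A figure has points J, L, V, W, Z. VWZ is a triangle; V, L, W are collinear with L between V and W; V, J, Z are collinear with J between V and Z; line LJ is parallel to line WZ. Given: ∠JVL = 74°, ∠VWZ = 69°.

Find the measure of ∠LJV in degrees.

∠LJV = 37°

1. ∠WVZ = 74°  [L on VW, J on VZ]
2. ∠VZW = 37°  [△VWZ]
3. ∠LJV = 37°  [LJ∥WZ, corresponding at J]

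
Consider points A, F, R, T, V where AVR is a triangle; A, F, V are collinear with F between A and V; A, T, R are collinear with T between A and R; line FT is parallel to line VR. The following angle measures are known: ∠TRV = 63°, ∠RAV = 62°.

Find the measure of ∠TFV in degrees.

∠TFV = 125°

1. ∠ARV = 63°  [T on ray RA]
2. ∠AVR = 55°  [△AVR]
3. ∠AFT = 55°  [FT∥VR, corresponding at F]
4. ∠TFV = 125°  [linear pair at F on AV]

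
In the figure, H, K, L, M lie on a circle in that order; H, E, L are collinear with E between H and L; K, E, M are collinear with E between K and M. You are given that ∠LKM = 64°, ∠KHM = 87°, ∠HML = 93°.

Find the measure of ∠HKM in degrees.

1. ∠LHM = 64°  [same arc LM]
2. ∠HLM = 23°  [△HLM]
3. ∠HKM = 23°  [same arc HM]

∠HKM = 23°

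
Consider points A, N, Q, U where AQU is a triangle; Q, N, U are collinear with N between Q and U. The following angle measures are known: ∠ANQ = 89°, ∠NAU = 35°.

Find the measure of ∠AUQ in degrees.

∠AUQ = 54°

1. ∠ANU = 91°  [linear pair at N on QU]
2. ∠AUN = 54°  [△ANU]
3. ∠AUQ = 54°  [N on ray UQ]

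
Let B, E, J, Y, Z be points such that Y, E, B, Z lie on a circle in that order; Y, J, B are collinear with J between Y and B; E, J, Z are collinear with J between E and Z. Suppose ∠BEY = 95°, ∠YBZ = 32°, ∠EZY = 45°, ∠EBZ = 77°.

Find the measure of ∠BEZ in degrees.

∠BEZ = 63°

1. ∠BZY = 85°  [cyclic YEBZ, opposite ∠E+∠Z]
2. ∠BYZ = 63°  [△YBZ]
3. ∠BEZ = 63°  [same arc BZ]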